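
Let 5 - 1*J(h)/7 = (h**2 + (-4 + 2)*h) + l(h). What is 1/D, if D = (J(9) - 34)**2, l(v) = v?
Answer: 1/253009 ≈ 3.9524e-6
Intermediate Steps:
J(h) = 35 - 7*h**2 + 7*h (J(h) = 35 - 7*((h**2 + (-4 + 2)*h) + h) = 35 - 7*((h**2 - 2*h) + h) = 35 - 7*(h**2 - h) = 35 + (-7*h**2 + 7*h) = 35 - 7*h**2 + 7*h)
D = 253009 (D = ((35 - 7*9**2 + 7*9) - 34)**2 = ((35 - 7*81 + 63) - 34)**2 = ((35 - 567 + 63) - 34)**2 = (-469 - 34)**2 = (-503)**2 = 253009)
1/D = 1/253009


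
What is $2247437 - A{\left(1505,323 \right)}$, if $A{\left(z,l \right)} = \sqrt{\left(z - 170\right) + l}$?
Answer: $2247437 - \sqrt{1658} \approx 2.2474 \cdot 10^{6}$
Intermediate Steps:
$A{\left(z,l \right)} = \sqrt{-170 + l + z}$ ($A{\left(z,l \right)} = \sqrt{\left(z - 170\right) + l} = \sqrt{\left(-170 + z\right) + l} = \sqrt{-170 + l + z}$)
$2247437 - A{\left(1505,323 \right)} = 2247437 - \sqrt{-170 + 323 + 1505} = 2247437 - \sqrt{1658}$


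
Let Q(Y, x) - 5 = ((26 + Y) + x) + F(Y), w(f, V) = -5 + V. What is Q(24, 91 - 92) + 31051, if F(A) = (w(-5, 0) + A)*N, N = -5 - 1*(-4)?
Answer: 31086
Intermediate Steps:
N = -1 (N = -5 + 4 = -1)
F(A) = 5 - A (F(A) = ((-5 + 0) + A)*(-1) = (-5 + A)*(-1) = 5 - A)
Q(Y, x) = 36 + x (Q(Y, x) = 5 + (((26 + Y) + x) + (5 - Y)) = 5 + ((26 + Y + x) + (5 - Y)) = 5 + (31 + x) = 36 + x)
Q(24, 91 - 92) + 31051 = (36 + (91 - 92)) + 31051 = (36 - 1) + 31051 = 35 + 31051 = 31086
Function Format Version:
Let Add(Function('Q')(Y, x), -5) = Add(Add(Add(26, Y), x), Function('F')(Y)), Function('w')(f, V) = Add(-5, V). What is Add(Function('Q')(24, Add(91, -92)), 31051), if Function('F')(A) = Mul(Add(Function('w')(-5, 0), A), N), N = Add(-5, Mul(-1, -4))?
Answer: 31086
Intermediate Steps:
N = -1 (N = Add(-5, 4) = -1)
Function('F')(A) = Add(5, Mul(-1, A)) (Function('F')(A) = Mul(Add(Add(-5, 0), A), -1) = Mul(Add(-5, A), -1) = Add(5, Mul(-1, A)))
Function('Q')(Y, x) = Add(36, x) (Function('Q')(Y, x) = Add(5, Add(Add(Add(26, Y), x), Add(5, Mul(-1, Y)))) = Add(5, Add(Add(26, Y, x), Add(5, Mul(-1, Y)))) = Add(5, Add(31, x)) = Add(36, x))
Add(Function('Q')(24, Add(91, -92)), 31051) = Add(Add(36, Add(91, -92)), 31051) = Add(Add(36, -1), 31051) = Add(35, 31051) = 31086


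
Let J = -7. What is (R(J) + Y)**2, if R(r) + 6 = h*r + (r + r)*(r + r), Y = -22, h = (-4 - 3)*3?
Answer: 99225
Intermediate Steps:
h = -21 (h = -7*3 = -21)
R(r) = -6 - 21*r + 4*r**2 (R(r) = -6 + (-21*r + (r + r)*(r + r)) = -6 + (-21*r + (2*r)*(2*r)) = -6 + (-21*r + 4*r**2) = -6 - 21*r + 4*r**2)
(R(J) + Y)**2 = ((-6 - 21*(-7) + 4*(-7)**2) - 22)**2 = ((-6 + 147 + 4*49) - 22)**2 = ((-6 + 147 + 196) - 22)**2 = (337 - 22)**2 = 315**2 = 99225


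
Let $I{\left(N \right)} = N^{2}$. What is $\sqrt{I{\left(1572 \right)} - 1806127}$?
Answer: $\sqrt{665057} \approx 815.51$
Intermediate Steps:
$\sqrt{I{\left(1572 \right)} - 1806127} = \sqrt{1572^{2} - 1806127} = \sqrt{2471184 - 1806127} = \sqrt{665057}$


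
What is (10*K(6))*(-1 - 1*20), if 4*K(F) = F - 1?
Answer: -525/2 ≈ -262.50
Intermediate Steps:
K(F) = -¼ + F/4 (K(F) = (F - 1)/4 = (-1 + F)/4 = -¼ + F/4)
(10*K(6))*(-1 - 1*20) = (10*(-¼ + (¼)*6))*(-1 - 1*20) = (10*(-¼ + 3/2))*(-1 - 20) = (10*(5/4))*(-21) = (25/2)*(-21) = -525/2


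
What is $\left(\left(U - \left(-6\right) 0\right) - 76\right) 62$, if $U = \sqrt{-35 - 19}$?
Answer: $-4712 + 186 i \sqrt{6} \approx -4712.0 + 455.6 i$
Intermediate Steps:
$U = 3 i \sqrt{6}$ ($U = \sqrt{-54} = 3 i \sqrt{6} \approx 7.3485 i$)
$\left(\left(U - \left(-6\right) 0\right) - 76\right) 62 = \left(\left(3 i \sqrt{6} - \left(-6\right) 0\right) - 76\right) 62 = \left(\left(3 i \sqrt{6} - 0\right) - 76\right) 62 = \left(\left(3 i \sqrt{6} + 0\right) - 76\right) 62 = \left(3 i \sqrt{6} - 76\right) 62 = \left(-76 + 3 i \sqrt{6}\right) 62 = -4712 + 186 i \sqrt{6}$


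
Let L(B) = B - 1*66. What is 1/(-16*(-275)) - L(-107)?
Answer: 761201/4400 ≈ 173.00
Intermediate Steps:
L(B) = -66 + B (L(B) = B - 66 = -66 + B)
1/(-16*(-275)) - L(-107) = 1/(-16*(-275)) - (-66 - 107) = 1/4400 - 1*(-173) = 1/4400 + 173 = 761201/4400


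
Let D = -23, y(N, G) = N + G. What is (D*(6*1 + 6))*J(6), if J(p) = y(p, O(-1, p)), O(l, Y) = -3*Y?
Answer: 3312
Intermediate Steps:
y(N, G) = G + N
J(p) = -2*p (J(p) = -3*p + p = -2*p)
(D*(6*1 + 6))*J(6) = (-23*(6*1 + 6))*(-2*6) = -23*(6 + 6)*(-12) = -23*12*(-12) = -276*(-12) = 3312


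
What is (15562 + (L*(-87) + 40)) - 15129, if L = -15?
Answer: 1778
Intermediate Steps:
(15562 + (L*(-87) + 40)) - 15129 = (15562 + (-15*(-87) + 40)) - 15129 = (15562 + (1305 + 40)) - 15129 = (15562 + 1345) - 15129 = 16907 - 15129 = 1778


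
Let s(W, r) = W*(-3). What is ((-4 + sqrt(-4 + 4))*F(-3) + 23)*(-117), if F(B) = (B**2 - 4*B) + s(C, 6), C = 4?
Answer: 1521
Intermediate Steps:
s(W, r) = -3*W
F(B) = -12 + B**2 - 4*B (F(B) = (B**2 - 4*B) - 3*4 = (B**2 - 4*B) - 12 = -12 + B**2 - 4*B)
((-4 + sqrt(-4 + 4))*F(-3) + 23)*(-117) = ((-4 + sqrt(-4 + 4))*(-12 + (-3)**2 - 4*(-3)) + 23)*(-117) = ((-4 + sqrt(0))*(-12 + 9 + 12) + 23)*(-117) = ((-4 + 0)*9 + 23)*(-117) = (-4*9 + 23)*(-117) = (-36 + 23)*(-117) = -13*(-117) = 1521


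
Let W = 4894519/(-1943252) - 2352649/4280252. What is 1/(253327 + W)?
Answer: 1039701032438/263381153248844559 ≈ 3.9475e-6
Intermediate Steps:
W = -3190195576667/1039701032438 (W = 4894519*(-1/1943252) - 2352649*1/4280252 = -4894519/1943252 - 2352649/4280252 = -3190195576667/1039701032438 ≈ -3.0684)
1/(253327 + W) = 1/(253327 - 3190195576667/1039701032438) = 1/(263381153248844559/1039701032438) = 1039701032438/263381153248844559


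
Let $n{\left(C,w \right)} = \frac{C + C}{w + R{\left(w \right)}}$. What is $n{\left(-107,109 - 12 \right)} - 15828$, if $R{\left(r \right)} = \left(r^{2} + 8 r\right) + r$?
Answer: $- \frac{1535318}{97} \approx -15828.0$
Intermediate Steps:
$R{\left(r \right)} = r^{2} + 9 r$
$n{\left(C,w \right)} = \frac{2 C}{w + w \left(9 + w\right)}$ ($n{\left(C,w \right)} = \frac{C + C}{w + w \left(9 + w\right)} = \frac{2 C}{w + w \left(9 + w\right)}$)
$n{\left(-107,109 - 12 \right)} - 15828 = 2 \left(-107\right) \frac{1}{109 - 12} \frac{1}{10 + \left(109 - 12\right)} - 15828 = 2 \left(-107\right) \frac{1}{97} \frac{1}{10 + 97} - 15828 = 2 \left(-107\right) \frac{1}{97} \cdot \frac{1}{107} - 15828 = - \frac{2}{97} - 15828 = - \frac{1535318}{97}$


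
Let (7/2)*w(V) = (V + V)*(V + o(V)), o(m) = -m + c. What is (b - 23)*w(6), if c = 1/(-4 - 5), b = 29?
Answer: -16/7 ≈ -2.2857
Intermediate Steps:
c = -1/9 (c = 1/(-9) = -1/9 ≈ -0.11111)
o(m) = -1/9 - m (o(m) = -m - 1/9 = -1/9 - m)
w(V) = -4*V/63 (w(V) = 2*((V + V)*(V + (-1/9 - V)))/7 = 2*((2*V)*(-1/9))/7 = 2*(-2*V/9)/7 = -4*V/63)
(b - 23)*w(6) = (29 - 23)*(-4/63*6) = 6*(-8/21) = -16/7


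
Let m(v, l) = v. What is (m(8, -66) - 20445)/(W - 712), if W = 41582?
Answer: -20437/40870 ≈ -0.50005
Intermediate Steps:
(m(8, -66) - 20445)/(W - 712) = (8 - 20445)/(41582 - 712) = -20437/40870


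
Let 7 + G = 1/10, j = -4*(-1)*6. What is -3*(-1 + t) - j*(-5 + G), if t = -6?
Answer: 1533/5 ≈ 306.60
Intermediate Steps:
j = 24 (j = 4*6 = 24)
G = -69/10 (G = -7 + 1/10 = -7 + ⅒ = -69/10 ≈ -6.9000)
-3*(-1 + t) - j*(-5 + G) = -3*(-1 - 6) - 24*(-5 - 69/10) = -3*(-7) - 24*(-119)/10 = 21 - 1*(-1428/5) = 21 + 1428/5 = 1533/5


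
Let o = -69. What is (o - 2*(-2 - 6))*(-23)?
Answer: 1219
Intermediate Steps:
(o - 2*(-2 - 6))*(-23) = (-69 - 2*(-2 - 6))*(-23) = (-69 - 2*(-8))*(-23) = (-69 + 16)*(-23) = -53*(-23) = 1219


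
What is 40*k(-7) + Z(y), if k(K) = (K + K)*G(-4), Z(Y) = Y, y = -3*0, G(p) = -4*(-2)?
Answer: -4480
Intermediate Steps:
G(p) = 8
y = 0
k(K) = 16*K (k(K) = (K + K)*8 = (2*K)*8 = 16*K)
40*k(-7) + Z(y) = 40*(16*(-7)) + 0 = 40*(-112) + 0 = -4480 + 0 = -4480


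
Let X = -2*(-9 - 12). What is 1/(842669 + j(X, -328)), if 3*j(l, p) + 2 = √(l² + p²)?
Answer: 2528005/2130269723559 - 2*√27337/2130269723559 ≈ 1.1866e-6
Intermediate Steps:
X = 42 (X = -2*(-21) = 42)
j(l, p) = -⅔ + √(l² + p²)/3
1/(842669 + j(X, -328)) = 1/(842669 + (-⅔ + √(42² + (-328)²)/3)) = 1/(842669 + (-⅔ + √(1764 + 107584)/3)) = 1/(842669 + (-⅔ + √109348/3)) = 1/(842669 + (-⅔ + (2*√27337)/3)) = 1/(842669 + (-⅔ + 2*√27337/3)) = 1/(2528005/3 + 2*√27337/3)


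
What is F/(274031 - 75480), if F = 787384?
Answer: 787384/198551 ≈ 3.9657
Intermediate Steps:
F/(274031 - 75480) = 787384/(274031 - 75480) = 787384/198551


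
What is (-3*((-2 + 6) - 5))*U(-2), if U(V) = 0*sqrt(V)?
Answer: 0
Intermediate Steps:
U(V) = 0
(-3*((-2 + 6) - 5))*U(-2) = -3*((-2 + 6) - 5)*0 = -3*(4 - 5)*0 = -3*(-1)*0 = 3*0 = 0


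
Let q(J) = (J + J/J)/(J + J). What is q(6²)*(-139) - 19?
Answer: -6511/72 ≈ -90.431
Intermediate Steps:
q(J) = (1 + J)/(2*J) (q(J) = (J + 1)/((2*J)) = (1 + J)*(1/(2*J)) = (1 + J)/(2*J))
q(6²)*(-139) - 19 = ((1 + 6²)/(2*(6²)))*(-139) - 19 = ((½)*(1 + 36)/36)*(-139) - 19 = ((½)*(1/36)*37)*(-139) - 19 = (37/72)*(-139) - 19 = -5143/72 - 19 = -6511/72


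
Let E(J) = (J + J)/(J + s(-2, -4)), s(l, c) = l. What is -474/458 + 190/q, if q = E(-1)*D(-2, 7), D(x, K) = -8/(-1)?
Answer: 63369/1832 ≈ 34.590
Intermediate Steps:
D(x, K) = 8 (D(x, K) = -8*(-1) = 8)
E(J) = 2*J/(-2 + J) (E(J) = (J + J)/(J - 2) = (2*J)/(-2 + J) = 2*J/(-2 + J))
q = 16/3 (q = (2*(-1)/(-2 - 1))*8 = (2*(-1)/(-3))*8 = (2*(-1)*(-⅓))*8 = (⅔)*8 = 16/3 ≈ 5.3333)
-474/458 + 190/q = -474/458 + 190/(16/3) = -474*1/458 + 190*(3/16) = -237/229 + 285/8 = 63369/1832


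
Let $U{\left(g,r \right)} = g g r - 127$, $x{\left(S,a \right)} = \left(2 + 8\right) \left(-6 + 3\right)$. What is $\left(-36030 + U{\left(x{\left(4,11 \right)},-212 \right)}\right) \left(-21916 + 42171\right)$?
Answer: $-4597014035$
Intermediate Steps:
$x{\left(S,a \right)} = -30$ ($x{\left(S,a \right)} = 10 \left(-3\right) = -30$)
$U{\left(g,r \right)} = -127 + r g^{2}$ ($U{\left(g,r \right)} = g^{2} r - 127 = r g^{2} - 127 = -127 + r g^{2}$)
$\left(-36030 + U{\left(x{\left(4,11 \right)},-212 \right)}\right) \left(-21916 + 42171\right) = \left(-36030 - \left(127 + 212 \left(-30\right)^{2}\right)\right) \left(-21916 + 42171\right) = \left(-36030 - 190927\right) 20255 = \left(-226957\right) 20255 = -4597014035$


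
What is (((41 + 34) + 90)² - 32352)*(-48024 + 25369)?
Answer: 116152185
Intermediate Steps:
(((41 + 34) + 90)² - 32352)*(-48024 + 25369) = ((75 + 90)² - 32352)*(-22655) = (165² - 32352)*(-22655) = (27225 - 32352)*(-22655) = -5127*(-22655) = 116152185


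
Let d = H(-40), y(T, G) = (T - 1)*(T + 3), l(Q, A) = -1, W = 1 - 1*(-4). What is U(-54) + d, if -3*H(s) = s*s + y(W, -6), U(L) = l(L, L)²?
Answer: -543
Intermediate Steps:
W = 5 (W = 1 + 4 = 5)
U(L) = 1 (U(L) = (-1)² = 1)
y(T, G) = (-1 + T)*(3 + T)
H(s) = -32/3 - s²/3 (H(s) = -(s*s + (-3 + 5² + 2*5))/3 = -(s² + (-3 + 25 + 10))/3 = -(s² + 32)/3 = -(32 + s²)/3 = -32/3 - s²/3)
d = -544 (d = -32/3 - ⅓*(-40)² = -32/3 - ⅓*1600 = -32/3 - 1600/3 = -544)
U(-54) + d = 1 - 544 = -543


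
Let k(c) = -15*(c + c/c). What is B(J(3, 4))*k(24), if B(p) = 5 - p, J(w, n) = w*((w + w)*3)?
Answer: 18375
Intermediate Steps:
J(w, n) = 6*w**2 (J(w, n) = w*((2*w)*3) = w*(6*w) = 6*w**2)
k(c) = -15 - 15*c (k(c) = -15*(c + 1) = -15*(1 + c) = -15 - 15*c)
B(J(3, 4))*k(24) = (5 - 6*3**2)*(-15 - 15*24) = (5 - 6*9)*(-15 - 360) = (5 - 1*54)*(-375) = (5 - 54)*(-375) = -49*(-375) = 18375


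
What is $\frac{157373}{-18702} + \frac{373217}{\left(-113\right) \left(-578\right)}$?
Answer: $- \frac{824688947}{305375607} \approx -2.7006$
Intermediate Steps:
$\frac{157373}{-18702} + \frac{373217}{\left(-113\right) \left(-578\right)} = 157373 \left(- \frac{1}{18702}\right) + \frac{373217}{65314} = - \frac{157373}{18702} + 373217 \cdot \frac{1}{65314} = - \frac{157373}{18702} + \frac{373217}{65314} = - \frac{824688947}{305375607}$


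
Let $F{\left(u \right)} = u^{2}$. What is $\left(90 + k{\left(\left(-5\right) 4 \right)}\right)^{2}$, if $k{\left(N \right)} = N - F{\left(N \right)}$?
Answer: $108900$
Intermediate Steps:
$k{\left(N \right)} = N - N^{2}$
$\left(90 + k{\left(\left(-5\right) 4 \right)}\right)^{2} = \left(90 + \left(-5\right) 4 \left(1 - \left(-5\right) 4\right)\right)^{2} = \left(90 - 20 \left(1 - -20\right)\right)^{2} = \left(90 - 20 \left(1 + 20\right)\right)^{2} = \left(90 - 420\right)^{2} = \left(-330\right)^{2} = 108900$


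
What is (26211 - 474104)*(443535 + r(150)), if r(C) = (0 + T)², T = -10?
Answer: -198701011055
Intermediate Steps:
r(C) = 100 (r(C) = (0 - 10)² = (-10)² = 100)
(26211 - 474104)*(443535 + r(150)) = (26211 - 474104)*(443535 + 100) = -447893*443635 = -198701011055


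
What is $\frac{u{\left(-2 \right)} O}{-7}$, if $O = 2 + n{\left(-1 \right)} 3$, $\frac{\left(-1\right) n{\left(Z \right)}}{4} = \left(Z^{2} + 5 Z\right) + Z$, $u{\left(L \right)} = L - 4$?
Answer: $\frac{372}{7} \approx 53.143$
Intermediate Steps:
$u{\left(L \right)} = -4 + L$
$n{\left(Z \right)} = - 24 Z - 4 Z^{2}$ ($n{\left(Z \right)} = - 4 \left(\left(Z^{2} + 5 Z\right) + Z\right) = - 4 \left(Z^{2} + 6 Z\right) = - 24 Z - 4 Z^{2}$)
$O = 62$ ($O = 2 + \left(-4\right) \left(-1\right) \left(6 - 1\right) 3 = 2 + \left(-4\right) \left(-1\right) 5 \cdot 3 = 2 + 20 \cdot 3 = 2 + 60 = 62$)
$\frac{u{\left(-2 \right)} O}{-7} = \frac{\left(-4 - 2\right) 62}{-7} = \left(-6\right) 62 \left(- \frac{1}{7}\right) = \left(-372\right) \left(- \frac{1}{7}\right) = \frac{372}{7}$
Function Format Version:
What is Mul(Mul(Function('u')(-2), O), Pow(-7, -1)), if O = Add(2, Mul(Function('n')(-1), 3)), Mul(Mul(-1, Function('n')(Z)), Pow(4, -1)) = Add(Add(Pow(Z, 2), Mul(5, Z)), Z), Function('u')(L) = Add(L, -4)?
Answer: Rational(372, 7) ≈ 53.143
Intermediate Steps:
Function('u')(L) = Add(-4, L)
Function('n')(Z) = Add(Mul(-24, Z), Mul(-4, Pow(Z, 2))) (Function('n')(Z) = Mul(-4, Add(Add(Pow(Z, 2), Mul(5, Z)), Z)) = Mul(-4, Add(Pow(Z, 2), Mul(6, Z))) = Add(Mul(-24, Z), Mul(-4, Pow(Z, 2))))
O = 62 (O = Add(2, Mul(Mul(-4, -1, Add(6, -1)), 3)) = Add(2, Mul(Mul(-4, -1, 5), 3)) = Add(2, Mul(20, 3)) = Add(2, 60) = 62)
Mul(Mul(Function('u')(-2), O), Pow(-7, -1)) = Mul(Mul(Add(-4, -2), 62), Pow(-7, -1)) = Mul(Mul(-6, 62), Rational(-1, 7)) = Mul(-372, Rational(-1, 7)) = Rational(372, 7)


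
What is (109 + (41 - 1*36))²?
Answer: 12996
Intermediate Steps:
(109 + (41 - 1*36))² = (109 + (41 - 36))² = (109 + 5)² = 114² = 12996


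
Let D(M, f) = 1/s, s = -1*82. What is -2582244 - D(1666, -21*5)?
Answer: -211744007/82 ≈ -2.5822e+6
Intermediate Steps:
s = -82
D(M, f) = -1/82 (D(M, f) = 1/(-82) = -1/82)
-2582244 - D(1666, -21*5) = -2582244 - 1*(-1/82) = -2582244 + 1/82 = -211744007/82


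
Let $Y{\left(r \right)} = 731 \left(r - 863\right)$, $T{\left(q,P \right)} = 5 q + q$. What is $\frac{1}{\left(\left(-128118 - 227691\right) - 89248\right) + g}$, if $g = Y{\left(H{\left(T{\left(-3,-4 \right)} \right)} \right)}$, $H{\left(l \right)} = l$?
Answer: $- \frac{1}{1089068} \approx -9.1822 \cdot 10^{-7}$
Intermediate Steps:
$T{\left(q,P \right)} = 6 q$
$Y{\left(r \right)} = -630853 + 731 r$ ($Y{\left(r \right)} = 731 \left(-863 + r\right) = -630853 + 731 r$)
$g = -644011$ ($g = -630853 + 731 \cdot 6 \left(-3\right) = -630853 + 731 \left(-18\right) = -630853 - 13158 = -644011$)
$\frac{1}{\left(\left(-128118 - 227691\right) - 89248\right) + g} = \frac{1}{\left(\left(-128118 - 227691\right) - 89248\right) - 644011} = \frac{1}{\left(-355809 - 89248\right) - 644011} = \frac{1}{-445057 - 644011} = \frac{1}{-1089068} = - \frac{1}{1089068}$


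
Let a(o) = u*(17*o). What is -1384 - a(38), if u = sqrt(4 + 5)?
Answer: -3322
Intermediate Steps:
u = 3 (u = sqrt(9) = 3)
a(o) = 51*o (a(o) = 3*(17*o) = 51*o)
-1384 - a(38) = -1384 - 51*38 = -1384 - 1*1938 = -1384 - 1938 = -3322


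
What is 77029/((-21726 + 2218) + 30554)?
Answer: 77029/11046 ≈ 6.9735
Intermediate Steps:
77029/((-21726 + 2218) + 30554) = 77029/(-19508 + 30554) = 77029/11046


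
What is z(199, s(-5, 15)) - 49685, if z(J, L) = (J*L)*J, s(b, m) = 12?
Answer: 425527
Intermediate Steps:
z(J, L) = L*J²
z(199, s(-5, 15)) - 49685 = 12*199² - 49685 = 12*39601 - 49685 = 475212 - 49685 = 425527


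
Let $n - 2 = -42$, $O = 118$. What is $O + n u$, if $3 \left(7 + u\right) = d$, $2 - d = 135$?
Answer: $\frac{6514}{3} \approx 2171.3$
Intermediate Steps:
$d = -133$ ($d = 2 - 135 = -133$)
$u = - \frac{154}{3}$ ($u = -7 + \frac{1}{3} \left(-133\right) = -7 - \frac{133}{3} = - \frac{154}{3} \approx -51.333$)
$n = -40$ ($n = 2 - 42 = -40$)
$O + n u = 118 - - \frac{6160}{3} = 118 + \frac{6160}{3} = \frac{6514}{3}$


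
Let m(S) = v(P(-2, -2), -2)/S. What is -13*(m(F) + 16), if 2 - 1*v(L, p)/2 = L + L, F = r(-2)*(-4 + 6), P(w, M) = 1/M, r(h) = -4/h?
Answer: -455/2 ≈ -227.50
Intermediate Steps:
F = 4 (F = (-4/(-2))*(-4 + 6) = -4*(-½)*2 = 2*2 = 4)
v(L, p) = 4 - 4*L (v(L, p) = 4 - 2*(L + L) = 4 - 4*L)
m(S) = 6/S (m(S) = (4 - 4/(-2))/S = (4 - 4*(-½))/S = (4 + 2)/S = 6/S)
-13*(m(F) + 16) = -13*(6/4 + 16) = -13*(6*(¼) + 16) = -13*(3/2 + 16) = -13*35/2 = -455/2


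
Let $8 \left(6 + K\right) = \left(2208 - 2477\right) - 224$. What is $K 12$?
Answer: $- \frac{1623}{2} \approx -811.5$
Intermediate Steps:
$K = - \frac{541}{8}$ ($K = -6 + \frac{\left(2208 - 2477\right) - 224}{8} = -6 + \frac{-269 - 224}{8} = -6 + \frac{1}{8} \left(-493\right) = -6 - \frac{493}{8} = - \frac{541}{8} \approx -67.625$)
$K 12 = \left(- \frac{541}{8}\right) 12 = - \frac{1623}{2}$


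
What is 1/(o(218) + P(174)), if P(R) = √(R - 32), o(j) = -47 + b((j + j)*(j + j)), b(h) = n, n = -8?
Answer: -55/2883 - √142/2883 ≈ -0.023211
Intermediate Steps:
b(h) = -8
o(j) = -55 (o(j) = -47 - 8 = -55)
P(R) = √(-32 + R)
1/(o(218) + P(174)) = 1/(-55 + √(-32 + 174)) = 1/(-55 + √142)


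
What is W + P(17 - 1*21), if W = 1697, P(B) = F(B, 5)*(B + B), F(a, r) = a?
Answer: 1729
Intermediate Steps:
P(B) = 2*B**2 (P(B) = B*(B + B) = B*(2*B) = 2*B**2)
W + P(17 - 1*21) = 1697 + 2*(17 - 1*21)**2 = 1697 + 2*(17 - 21)**2 = 1697 + 2*(-4)**2 = 1697 + 2*16 = 1697 + 32 = 1729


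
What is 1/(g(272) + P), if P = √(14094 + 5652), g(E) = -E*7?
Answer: -952/1802735 - 3*√2194/3605470 ≈ -0.00056706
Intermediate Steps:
g(E) = -7*E
P = 3*√2194 (P = √19746 = 3*√2194 ≈ 140.52)
1/(g(272) + P) = 1/(-7*272 + 3*√2194) = 1/(-1904 + 3*√2194)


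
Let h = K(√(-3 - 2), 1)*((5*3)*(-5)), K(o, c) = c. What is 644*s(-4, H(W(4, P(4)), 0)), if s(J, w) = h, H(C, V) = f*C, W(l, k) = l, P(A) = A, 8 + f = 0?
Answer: -48300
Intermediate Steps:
f = -8 (f = -8 + 0 = -8)
H(C, V) = -8*C
h = -75 (h = 1*((5*3)*(-5)) = 1*(15*(-5)) = 1*(-75) = -75)
s(J, w) = -75
644*s(-4, H(W(4, P(4)), 0)) = 644*(-75) = -48300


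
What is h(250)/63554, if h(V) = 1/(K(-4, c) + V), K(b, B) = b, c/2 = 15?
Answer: 1/15634284 ≈ 6.3962e-8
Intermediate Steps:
c = 30 (c = 2*15 = 30)
h(V) = 1/(-4 + V)
h(250)/63554 = 1/((-4 + 250)*63554) = (1/63554)/246 = (1/246)*(1/63554) = 1/15634284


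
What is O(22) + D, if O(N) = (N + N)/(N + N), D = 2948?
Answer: 2949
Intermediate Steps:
O(N) = 1 (O(N) = (2*N)/((2*N)) = (2*N)*(1/(2*N)) = 1)
O(22) + D = 1 + 2948 = 2949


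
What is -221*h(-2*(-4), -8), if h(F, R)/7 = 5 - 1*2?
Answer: -4641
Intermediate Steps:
h(F, R) = 21 (h(F, R) = 7*(5 - 1*2) = 7*(5 - 2) = 7*3 = 21)
-221*h(-2*(-4), -8) = -221*21 = -4641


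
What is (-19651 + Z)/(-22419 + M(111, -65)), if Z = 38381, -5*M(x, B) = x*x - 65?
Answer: -93650/124351 ≈ -0.75311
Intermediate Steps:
M(x, B) = 13 - x²/5 (M(x, B) = -(x*x - 65)/5 = -(x² - 65)/5 = -(-65 + x²)/5 = 13 - x²/5)
(-19651 + Z)/(-22419 + M(111, -65)) = (-19651 + 38381)/(-22419 + (13 - ⅕*111²)) = 18730/(-22419 + (13 - ⅕*12321)) = 18730/(-22419 + (13 - 12321/5)) = 18730/(-22419 - 12256/5) = 18730/(-124351/5) = 18730*(-5/124351) = -93650/124351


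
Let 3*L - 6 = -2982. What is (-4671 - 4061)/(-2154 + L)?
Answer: 4366/1573 ≈ 2.7756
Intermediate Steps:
L = -992 (L = 2 + (⅓)*(-2982) = 2 - 994 = -992)
(-4671 - 4061)/(-2154 + L) = (-4671 - 4061)/(-2154 - 992) = -8732/(-3146) = -8732*(-1/3146) = 4366/1573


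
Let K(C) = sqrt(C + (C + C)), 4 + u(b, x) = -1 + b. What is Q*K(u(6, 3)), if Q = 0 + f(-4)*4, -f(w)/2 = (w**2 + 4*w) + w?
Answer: 32*sqrt(3) ≈ 55.426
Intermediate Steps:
u(b, x) = -5 + b (u(b, x) = -4 + (-1 + b) = -5 + b)
f(w) = -10*w - 2*w**2 (f(w) = -2*((w**2 + 4*w) + w) = -2*(w**2 + 5*w) = -10*w - 2*w**2)
K(C) = sqrt(3)*sqrt(C) (K(C) = sqrt(C + 2*C) = sqrt(3*C) = sqrt(3)*sqrt(C))
Q = 32 (Q = 0 - 2*(-4)*(5 - 4)*4 = 0 - 2*(-4)*1*4 = 0 + 8*4 = 0 + 32 = 32)
Q*K(u(6, 3)) = 32*(sqrt(3)*sqrt(-5 + 6)) = 32*(sqrt(3)*sqrt(1)) = 32*(sqrt(3)*1) = 32*sqrt(3)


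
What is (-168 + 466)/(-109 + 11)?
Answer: -149/49 ≈ -3.0408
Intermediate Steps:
(-168 + 466)/(-109 + 11) = 298/(-98) = 298*(-1/98) = -149/49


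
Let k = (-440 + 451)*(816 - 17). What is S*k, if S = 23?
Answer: 202147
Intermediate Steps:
k = 8789 (k = 11*799 = 8789)
S*k = 23*8789 = 202147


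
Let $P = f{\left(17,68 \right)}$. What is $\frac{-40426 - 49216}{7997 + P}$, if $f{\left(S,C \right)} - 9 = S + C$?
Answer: $- \frac{89642}{8091} \approx -11.079$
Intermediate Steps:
$f{\left(S,C \right)} = 9 + C + S$ ($f{\left(S,C \right)} = 9 + \left(S + C\right) = 9 + \left(C + S\right) = 9 + C + S$)
$P = 94$ ($P = 9 + 68 + 17 = 94$)
$\frac{-40426 - 49216}{7997 + P} = \frac{-40426 - 49216}{7997 + 94} = - \frac{89642}{8091}$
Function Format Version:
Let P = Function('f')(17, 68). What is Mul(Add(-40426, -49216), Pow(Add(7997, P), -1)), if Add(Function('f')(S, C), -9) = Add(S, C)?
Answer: Rational(-89642, 8091) ≈ -11.079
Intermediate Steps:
Function('f')(S, C) = Add(9, C, S) (Function('f')(S, C) = Add(9, Add(S, C)) = Add(9, Add(C, S)) = Add(9, C, S))
P = 94 (P = Add(9, 68, 17) = 94)
Mul(Add(-40426, -49216), Pow(Add(7997, P), -1)) = Mul(Add(-40426, -49216), Pow(Add(7997, 94), -1)) = Mul(-89642, Pow(8091, -1)) = Mul(-89642, Rational(1, 8091)) = Rational(-89642, 8091)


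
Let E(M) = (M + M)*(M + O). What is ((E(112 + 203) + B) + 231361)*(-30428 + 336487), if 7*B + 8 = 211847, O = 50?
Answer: 1053153915944/7 ≈ 1.5045e+11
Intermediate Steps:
B = 211839/7 (B = -8/7 + (⅐)*211847 = -8/7 + 211847/7 = 211839/7 ≈ 30263.)
E(M) = 2*M*(50 + M) (E(M) = (M + M)*(M + 50) = (2*M)*(50 + M) = 2*M*(50 + M))
((E(112 + 203) + B) + 231361)*(-30428 + 336487) = ((2*(112 + 203)*(50 + (112 + 203)) + 211839/7) + 231361)*(-30428 + 336487) = ((2*315*(50 + 315) + 211839/7) + 231361)*306059 = ((2*315*365 + 211839/7) + 231361)*306059 = ((229950 + 211839/7) + 231361)*306059 = (1821489/7 + 231361)*306059 = (3441016/7)*306059 = 1053153915944/7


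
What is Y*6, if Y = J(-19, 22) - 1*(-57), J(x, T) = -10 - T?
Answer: 150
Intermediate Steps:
Y = 25 (Y = (-10 - 1*22) - 1*(-57) = (-10 - 22) + 57 = -32 + 57 = 25)
Y*6 = 25*6 = 150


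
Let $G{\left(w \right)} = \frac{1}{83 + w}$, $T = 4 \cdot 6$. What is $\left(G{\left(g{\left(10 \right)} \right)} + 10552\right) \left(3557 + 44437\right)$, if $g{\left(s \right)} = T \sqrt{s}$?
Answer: $\frac{571766488254}{1129} - \frac{1151856 \sqrt{10}}{1129} \approx 5.0643 \cdot 10^{8}$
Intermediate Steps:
$T = 24$
$g{\left(s \right)} = 24 \sqrt{s}$
$\left(G{\left(g{\left(10 \right)} \right)} + 10552\right) \left(3557 + 44437\right) = \left(\frac{1}{83 + 24 \sqrt{10}} + 10552\right) \left(3557 + 44437\right) = \left(10552 + \frac{1}{83 + 24 \sqrt{10}}\right) 47994 = 506432688 + \frac{47994}{83 + 24 \sqrt{10}}$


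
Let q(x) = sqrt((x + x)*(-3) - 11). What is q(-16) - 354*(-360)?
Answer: 127440 + sqrt(85) ≈ 1.2745e+5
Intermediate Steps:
q(x) = sqrt(-11 - 6*x) (q(x) = sqrt((2*x)*(-3) - 11) = sqrt(-6*x - 11) = sqrt(-11 - 6*x))
q(-16) - 354*(-360) = sqrt(-11 - 6*(-16)) - 354*(-360) = sqrt(-11 + 96) + 127440 = sqrt(85) + 127440 = 127440 + sqrt(85)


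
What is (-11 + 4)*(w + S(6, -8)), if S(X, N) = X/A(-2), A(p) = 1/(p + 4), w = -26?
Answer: 98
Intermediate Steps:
A(p) = 1/(4 + p)
S(X, N) = 2*X (S(X, N) = X/(1/(4 - 2)) = X/(1/2) = X/(½) = X*2 = 2*X)
(-11 + 4)*(w + S(6, -8)) = (-11 + 4)*(-26 + 2*6) = -7*(-26 + 12) = -7*(-14) = 98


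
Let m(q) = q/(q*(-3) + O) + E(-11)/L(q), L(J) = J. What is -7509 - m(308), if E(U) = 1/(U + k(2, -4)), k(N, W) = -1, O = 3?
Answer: -8519872285/1134672 ≈ -7508.7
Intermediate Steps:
E(U) = 1/(-1 + U) (E(U) = 1/(U - 1) = 1/(-1 + U))
m(q) = -1/(12*q) + q/(3 - 3*q) (m(q) = q/(q*(-3) + 3) + 1/((-1 - 11)*q) = q/(-3*q + 3) + 1/((-12)*q) = q/(3 - 3*q) - 1/(12*q) = -1/(12*q) + q/(3 - 3*q))
-7509 - m(308) = -7509 - (1 - 1*308 - 4*308**2)/(12*308*(-1 + 308)) = -7509 - (1 - 308 - 4*94864)/(12*308*307) = -7509 - (1 - 308 - 379456)/(12*308*307) = -7509 - (-379763)/(12*308*307) = -7509 - 1*(-379763/1134672) = -7509 + 379763/1134672 = -8519872285/1134672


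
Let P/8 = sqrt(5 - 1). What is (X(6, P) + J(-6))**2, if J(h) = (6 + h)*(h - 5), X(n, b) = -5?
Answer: 25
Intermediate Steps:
P = 16 (P = 8*sqrt(5 - 1) = 8*sqrt(4) = 8*2 = 16)
J(h) = (-5 + h)*(6 + h) (J(h) = (6 + h)*(-5 + h) = (-5 + h)*(6 + h))
(X(6, P) + J(-6))**2 = (-5 + (-30 - 6 + (-6)**2))**2 = (-5 + (-30 - 6 + 36))**2 = (-5 + 0)**2 = (-5)**2 = 25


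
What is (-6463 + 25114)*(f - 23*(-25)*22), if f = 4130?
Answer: 312963780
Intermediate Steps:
(-6463 + 25114)*(f - 23*(-25)*22) = (-6463 + 25114)*(4130 - 23*(-25)*22) = 18651*(4130 + 575*22) = 18651*(4130 + 12650) = 18651*16780 = 312963780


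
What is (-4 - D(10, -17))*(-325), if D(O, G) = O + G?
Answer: -975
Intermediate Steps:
D(O, G) = G + O
(-4 - D(10, -17))*(-325) = (-4 - (-17 + 10))*(-325) = (-4 - 1*(-7))*(-325) = (-4 + 7)*(-325) = 3*(-325) = -975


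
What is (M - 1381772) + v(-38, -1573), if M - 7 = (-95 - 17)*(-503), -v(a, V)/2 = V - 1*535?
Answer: -1321213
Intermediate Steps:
v(a, V) = 1070 - 2*V (v(a, V) = -2*(V - 1*535) = -2*(V - 535) = -2*(-535 + V) = 1070 - 2*V)
M = 56343 (M = 7 + (-95 - 17)*(-503) = 7 - 112*(-503) = 7 + 56336 = 56343)
(M - 1381772) + v(-38, -1573) = (56343 - 1381772) + (1070 - 2*(-1573)) = -1325429 + (1070 + 3146) = -1325429 + 4216 = -1321213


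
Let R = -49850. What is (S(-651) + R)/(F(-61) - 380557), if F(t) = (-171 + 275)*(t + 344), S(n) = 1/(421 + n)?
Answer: 11465501/80758750 ≈ 0.14197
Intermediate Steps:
F(t) = 35776 + 104*t (F(t) = 104*(344 + t) = 35776 + 104*t)
(S(-651) + R)/(F(-61) - 380557) = (1/(421 - 651) - 49850)/((35776 + 104*(-61)) - 380557) = (1/(-230) - 49850)/((35776 - 6344) - 380557) = (-1/230 - 49850)/(29432 - 380557) = -11465501/230/(-351125) = -11465501/230*(-1/351125) = 11465501/80758750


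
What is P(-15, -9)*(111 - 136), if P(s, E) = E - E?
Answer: 0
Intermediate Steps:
P(s, E) = 0
P(-15, -9)*(111 - 136) = 0*(111 - 136) = 0*(-25) = 0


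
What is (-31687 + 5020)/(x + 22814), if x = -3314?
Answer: -8889/6500 ≈ -1.3675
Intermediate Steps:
(-31687 + 5020)/(x + 22814) = (-31687 + 5020)/(-3314 + 22814) = -26667/19500 = -26667*1/19500 = -8889/6500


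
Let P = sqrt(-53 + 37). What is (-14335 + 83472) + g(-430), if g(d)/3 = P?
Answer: 69137 + 12*I ≈ 69137.0 + 12.0*I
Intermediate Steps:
P = 4*I (P = sqrt(-16) = 4*I ≈ 4.0*I)
g(d) = 12*I (g(d) = 3*(4*I) = 12*I)
(-14335 + 83472) + g(-430) = (-14335 + 83472) + 12*I = 69137 + 12*I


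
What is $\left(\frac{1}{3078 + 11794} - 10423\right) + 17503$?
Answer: $\frac{105293761}{14872} \approx 7080.0$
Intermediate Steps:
$\left(\frac{1}{3078 + 11794} - 10423\right) + 17503 = \left(\frac{1}{14872} - 10423\right) + 17503 = - \frac{155010855}{14872} + 17503 = \frac{105293761}{14872}$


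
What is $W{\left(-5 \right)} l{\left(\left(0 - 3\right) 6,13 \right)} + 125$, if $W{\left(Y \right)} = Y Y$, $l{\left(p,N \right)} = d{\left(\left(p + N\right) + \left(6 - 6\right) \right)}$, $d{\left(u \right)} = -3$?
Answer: $50$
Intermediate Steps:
$l{\left(p,N \right)} = -3$
$W{\left(Y \right)} = Y^{2}$
$W{\left(-5 \right)} l{\left(\left(0 - 3\right) 6,13 \right)} + 125 = \left(-5\right)^{2} \left(-3\right) + 125 = 25 \left(-3\right) + 125 = -75 + 125 = 50$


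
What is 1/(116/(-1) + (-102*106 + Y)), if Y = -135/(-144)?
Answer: -16/174833 ≈ -9.1516e-5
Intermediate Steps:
Y = 15/16 (Y = -135*(-1/144) = 15/16 ≈ 0.93750)
1/(116/(-1) + (-102*106 + Y)) = 1/(116/(-1) + (-102*106 + 15/16)) = 1/(-1*116 + (-10812 + 15/16)) = 1/(-116 - 172977/16) = 1/(-174833/16) = -16/174833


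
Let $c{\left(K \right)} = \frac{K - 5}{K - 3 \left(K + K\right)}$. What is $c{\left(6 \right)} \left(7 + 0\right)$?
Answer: $- \frac{7}{30} \approx -0.23333$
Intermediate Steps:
$c{\left(K \right)} = - \frac{-5 + K}{5 K}$ ($c{\left(K \right)} = \frac{-5 + K}{K - 3 \cdot 2 K} = \frac{-5 + K}{K - 6 K} = \frac{-5 + K}{\left(-5\right) K} = \left(-5 + K\right) \left(- \frac{1}{5 K}\right) = - \frac{-5 + K}{5 K}$)
$c{\left(6 \right)} \left(7 + 0\right) = \frac{5 - 6}{5 \cdot 6} \left(7 + 0\right) = \frac{1}{5} \cdot \frac{1}{6} \left(5 - 6\right) 7 = \frac{1}{5} \cdot \frac{1}{6} \left(-1\right) 7 = \left(- \frac{1}{30}\right) 7 = - \frac{7}{30}$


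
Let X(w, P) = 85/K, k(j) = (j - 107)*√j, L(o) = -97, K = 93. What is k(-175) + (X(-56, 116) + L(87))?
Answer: -8936/93 - 1410*I*√7 ≈ -96.086 - 3730.5*I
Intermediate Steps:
k(j) = √j*(-107 + j) (k(j) = (-107 + j)*√j = √j*(-107 + j))
X(w, P) = 85/93
k(-175) + (X(-56, 116) + L(87)) = √(-175)*(-107 - 175) + (85/93 - 97) = (5*I*√7)*(-282) - 8936/93 = -1410*I*√7 - 8936/93 = -8936/93 - 1410*I*√7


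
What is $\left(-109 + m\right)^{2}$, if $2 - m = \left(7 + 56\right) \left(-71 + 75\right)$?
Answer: $128881$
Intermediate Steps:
$m = -250$ ($m = 2 - \left(7 + 56\right) \left(-71 + 75\right) = 2 - 63 \cdot 4 = 2 - 252 = -250$)
$\left(-109 + m\right)^{2} = \left(-109 - 250\right)^{2} = \left(-359\right)^{2} = 128881$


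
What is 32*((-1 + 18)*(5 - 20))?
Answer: -8160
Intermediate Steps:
32*((-1 + 18)*(5 - 20)) = 32*(17*(-15)) = 32*(-255) = -8160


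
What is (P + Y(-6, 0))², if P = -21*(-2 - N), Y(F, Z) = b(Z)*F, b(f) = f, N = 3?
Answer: 11025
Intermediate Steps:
Y(F, Z) = F*Z (Y(F, Z) = Z*F = F*Z)
P = 105 (P = -21*(-2 - 1*3) = -21*(-2 - 3) = -21*(-5) = 105)
(P + Y(-6, 0))² = (105 - 6*0)² = (105 + 0)² = 105² = 11025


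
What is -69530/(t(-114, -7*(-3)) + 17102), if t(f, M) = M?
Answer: -69530/17123 ≈ -4.0606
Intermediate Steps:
-69530/(t(-114, -7*(-3)) + 17102) = -69530/(-7*(-3) + 17102) = -69530/(21 + 17102) = -69530/17123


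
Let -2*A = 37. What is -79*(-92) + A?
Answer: 14499/2 ≈ 7249.5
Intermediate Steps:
A = -37/2 (A = -½*37 = -37/2 ≈ -18.500)
-79*(-92) + A = -79*(-92) - 37/2 = 7268 - 37/2 = 14499/2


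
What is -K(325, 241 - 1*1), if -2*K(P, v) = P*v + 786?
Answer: 39393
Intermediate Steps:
K(P, v) = -393 - P*v/2 (K(P, v) = -(P*v + 786)/2 = -(786 + P*v)/2 = -393 - P*v/2)
-K(325, 241 - 1*1) = -(-393 - ½*325*(241 - 1*1)) = -(-393 - ½*325*(241 - 1)) = -(-393 - ½*325*240) = -(-393 - 39000) = -1*(-39393) = 39393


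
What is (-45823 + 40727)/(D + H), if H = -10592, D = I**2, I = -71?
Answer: 56/61 ≈ 0.91803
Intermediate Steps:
D = 5041 (D = (-71)**2 = 5041)
(-45823 + 40727)/(D + H) = (-45823 + 40727)/(5041 - 10592) = -5096/(-5551) = -5096*(-1/5551) = 56/61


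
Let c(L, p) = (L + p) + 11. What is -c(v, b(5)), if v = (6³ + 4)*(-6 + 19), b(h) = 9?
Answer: -2880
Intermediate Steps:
v = 2860 (v = (216 + 4)*13 = 220*13 = 2860)
c(L, p) = 11 + L + p
-c(v, b(5)) = -(11 + 2860 + 9) = -1*2880 = -2880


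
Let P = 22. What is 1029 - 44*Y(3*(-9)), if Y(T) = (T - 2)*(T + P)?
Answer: -5351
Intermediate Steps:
Y(T) = (-2 + T)*(22 + T) (Y(T) = (T - 2)*(T + 22) = (-2 + T)*(22 + T))
1029 - 44*Y(3*(-9)) = 1029 - 44*(-44 + (3*(-9))² + 20*(3*(-9))) = 1029 - 44*(-44 + (-27)² + 20*(-27)) = 1029 - 44*(-44 + 729 - 540) = 1029 - 44*145 = 1029 - 6380 = -5351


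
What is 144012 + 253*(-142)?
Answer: 108086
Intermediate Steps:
144012 + 253*(-142) = 144012 - 35926 = 108086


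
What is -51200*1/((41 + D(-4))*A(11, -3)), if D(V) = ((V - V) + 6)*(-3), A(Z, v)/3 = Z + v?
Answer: -6400/69 ≈ -92.754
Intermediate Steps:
A(Z, v) = 3*Z + 3*v (A(Z, v) = 3*(Z + v) = 3*Z + 3*v)
D(V) = -18 (D(V) = (0 + 6)*(-3) = 6*(-3) = -18)
-51200*1/((41 + D(-4))*A(11, -3)) = -51200*1/((41 - 18)*(3*11 + 3*(-3))) = -51200*1/(23*(33 - 9)) = -51200/(24*23) = -51200/552 = -51200*1/552 = -6400/69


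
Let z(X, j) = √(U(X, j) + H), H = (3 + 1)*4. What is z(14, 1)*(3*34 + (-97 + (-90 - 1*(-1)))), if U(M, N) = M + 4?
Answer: -84*√34 ≈ -489.80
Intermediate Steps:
H = 16 (H = 4*4 = 16)
U(M, N) = 4 + M
z(X, j) = √(20 + X) (z(X, j) = √((4 + X) + 16) = √(20 + X))
z(14, 1)*(3*34 + (-97 + (-90 - 1*(-1)))) = √(20 + 14)*(3*34 + (-97 + (-90 - 1*(-1)))) = √34*(102 + (-97 + (-90 + 1))) = √34*(102 + (-97 - 89)) = √34*(102 - 186) = √34*(-84) = -84*√34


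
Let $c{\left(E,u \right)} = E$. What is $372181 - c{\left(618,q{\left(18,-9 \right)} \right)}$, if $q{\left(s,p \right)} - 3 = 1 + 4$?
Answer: $371563$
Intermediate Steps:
$q{\left(s,p \right)} = 8$ ($q{\left(s,p \right)} = 3 + \left(1 + 4\right) = 3 + 5 = 8$)
$372181 - c{\left(618,q{\left(18,-9 \right)} \right)} = 372181 - 618 = 371563$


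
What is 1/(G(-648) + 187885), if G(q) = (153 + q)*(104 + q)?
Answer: 1/457165 ≈ 2.1874e-6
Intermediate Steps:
G(q) = (104 + q)*(153 + q)
1/(G(-648) + 187885) = 1/((15912 + (-648)² + 257*(-648)) + 187885) = 1/((15912 + 419904 - 166536) + 187885) = 1/(269280 + 187885) = 1/457165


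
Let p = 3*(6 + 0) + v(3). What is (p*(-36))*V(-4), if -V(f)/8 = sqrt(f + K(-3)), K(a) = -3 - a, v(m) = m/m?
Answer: 10944*I ≈ 10944.0*I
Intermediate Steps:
v(m) = 1
V(f) = -8*sqrt(f) (V(f) = -8*sqrt(f + (-3 - 1*(-3))) = -8*sqrt(f + (-3 + 3)) = -8*sqrt(f + 0) = -8*sqrt(f))
p = 19 (p = 3*(6 + 0) + 1 = 3*6 + 1 = 18 + 1 = 19)
(p*(-36))*V(-4) = (19*(-36))*(-16*I) = -(-5472)*2*I = -(-10944)*I = 10944*I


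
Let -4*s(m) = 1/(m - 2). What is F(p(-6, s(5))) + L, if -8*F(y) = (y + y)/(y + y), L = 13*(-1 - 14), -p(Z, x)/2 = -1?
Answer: -1561/8 ≈ -195.13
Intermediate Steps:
s(m) = -1/(4*(-2 + m)) (s(m) = -1/(4*(m - 2)) = -1/(4*(-2 + m)))
p(Z, x) = 2 (p(Z, x) = -2*(-1) = 2)
L = -195 (L = 13*(-15) = -195)
F(y) = -⅛ (F(y) = -(y + y)/(8*(y + y)) = -2*y/(8*(2*y)) = -2*y*1/(2*y)/8 = -⅛*1 = -⅛)
F(p(-6, s(5))) + L = -⅛ - 195 = -1561/8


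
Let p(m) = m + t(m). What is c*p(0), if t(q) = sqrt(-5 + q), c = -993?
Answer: -993*I*sqrt(5) ≈ -2220.4*I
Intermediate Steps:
p(m) = m + sqrt(-5 + m)
c*p(0) = -993*(0 + sqrt(-5 + 0)) = -993*(0 + sqrt(-5)) = -993*(0 + I*sqrt(5)) = -993*I*sqrt(5)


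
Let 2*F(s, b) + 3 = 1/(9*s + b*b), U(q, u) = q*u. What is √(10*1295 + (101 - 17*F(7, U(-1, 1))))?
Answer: 15*√14878/16 ≈ 114.35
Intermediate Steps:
F(s, b) = -3/2 + 1/(2*(b² + 9*s)) (F(s, b) = -3/2 + 1/(2*(9*s + b*b)) = -3/2 + 1/(2*(9*s + b²)) = -3/2 + 1/(2*(b² + 9*s)))
√(10*1295 + (101 - 17*F(7, U(-1, 1)))) = √(10*1295 + (101 - 17*(1 - 27*7 - 3*(-1*1)²)/(2*((-1*1)² + 9*7)))) = √(12950 + (101 - 17*(1 - 189 - 3*(-1)²)/(2*((-1)² + 63)))) = √(12950 + (101 - 17*(1 - 189 - 3*1)/(2*(1 + 63)))) = √(12950 + (101 - 17*(1 - 189 - 3)/(2*64))) = √(12950 + (101 - 17*(-191)/(2*64))) = √(12950 + (101 - 17*(-191/128))) = √(12950 + (101 + 3247/128)) = √(12950 + 16175/128) = √(1673775/128) = 15*√14878/16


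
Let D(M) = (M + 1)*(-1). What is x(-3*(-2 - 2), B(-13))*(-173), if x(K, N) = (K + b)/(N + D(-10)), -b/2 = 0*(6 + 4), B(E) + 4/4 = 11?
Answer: -2076/19 ≈ -109.26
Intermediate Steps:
B(E) = 10 (B(E) = -1 + 11 = 10)
b = 0 (b = -0*(6 + 4) = -0*10 = -2*0 = 0)
D(M) = -1 - M (D(M) = (1 + M)*(-1) = -1 - M)
x(K, N) = K/(9 + N) (x(K, N) = (K + 0)/(N + (-1 - 1*(-10))) = K/(N + (-1 + 10)) = K/(N + 9) = K/(9 + N))
x(-3*(-2 - 2), B(-13))*(-173) = ((-3*(-2 - 2))/(9 + 10))*(-173) = (-3*(-4)/19)*(-173) = (12*(1/19))*(-173) = (12/19)*(-173) = -2076/19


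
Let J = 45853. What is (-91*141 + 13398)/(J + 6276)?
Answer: 81/7447 ≈ 0.010877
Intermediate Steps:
(-91*141 + 13398)/(J + 6276) = (-91*141 + 13398)/(45853 + 6276) = (-12831 + 13398)/52129 = 567*(1/52129) = 81/7447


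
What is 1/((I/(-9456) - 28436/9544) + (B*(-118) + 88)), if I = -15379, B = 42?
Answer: -11281008/54931211149 ≈ -0.00020537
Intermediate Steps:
1/((I/(-9456) - 28436/9544) + (B*(-118) + 88)) = 1/((-15379/(-9456) - 28436/9544) + (42*(-118) + 88)) = 1/((-15379*(-1/9456) - 28436*1/9544) + (-4956 + 88)) = 1/((15379/9456 - 7109/2386) - 4868) = 1/(-15264205/11281008 - 4868) = 1/(-54931211149/11281008) = -11281008/54931211149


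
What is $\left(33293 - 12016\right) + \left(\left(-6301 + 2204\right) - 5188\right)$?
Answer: $11992$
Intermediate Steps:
$\left(33293 - 12016\right) + \left(\left(-6301 + 2204\right) - 5188\right) = 21277 - 9285 = 11992$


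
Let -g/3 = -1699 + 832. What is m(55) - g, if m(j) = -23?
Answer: -2624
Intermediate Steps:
g = 2601 (g = -3*(-1699 + 832) = -3*(-867) = 2601)
m(55) - g = -23 - 1*2601 = -23 - 2601 = -2624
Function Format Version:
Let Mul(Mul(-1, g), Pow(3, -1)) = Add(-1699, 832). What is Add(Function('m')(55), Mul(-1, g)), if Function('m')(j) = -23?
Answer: -2624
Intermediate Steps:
g = 2601 (g = Mul(-3, Add(-1699, 832)) = Mul(-3, -867) = 2601)
Add(Function('m')(55), Mul(-1, g)) = Add(-23, Mul(-1, 2601)) = Add(-23, -2601) = -2624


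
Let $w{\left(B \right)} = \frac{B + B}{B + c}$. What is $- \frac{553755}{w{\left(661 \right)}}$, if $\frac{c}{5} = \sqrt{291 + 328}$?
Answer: $- \frac{553755}{2} - \frac{2768775 \sqrt{619}}{1322} \approx -3.2899 \cdot 10^{5}$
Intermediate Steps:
$c = 5 \sqrt{619}$ ($c = 5 \sqrt{291 + 328} = 5 \sqrt{619} \approx 124.4$)
$w{\left(B \right)} = \frac{2 B}{B + 5 \sqrt{619}}$ ($w{\left(B \right)} = \frac{B + B}{B + 5 \sqrt{619}} = \frac{2 B}{B + 5 \sqrt{619}}$)
$- \frac{553755}{w{\left(661 \right)}} = - \frac{553755}{2 \cdot 661 \frac{1}{661 + 5 \sqrt{619}}} = - \frac{553755}{1322 \frac{1}{661 + 5 \sqrt{619}}} = - 553755 \left(\frac{1}{2} + \frac{5 \sqrt{619}}{1322}\right) = - \frac{553755}{2} - \frac{2768775 \sqrt{619}}{1322}$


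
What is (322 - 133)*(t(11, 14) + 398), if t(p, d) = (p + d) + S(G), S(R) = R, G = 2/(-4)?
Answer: 159705/2 ≈ 79853.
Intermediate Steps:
G = -½ (G = 2*(-¼) = -½ ≈ -0.50000)
t(p, d) = -½ + d + p (t(p, d) = (p + d) - ½ = (d + p) - ½ = -½ + d + p)
(322 - 133)*(t(11, 14) + 398) = (322 - 133)*((-½ + 14 + 11) + 398) = 189*(49/2 + 398) = 189*(845/2) = 159705/2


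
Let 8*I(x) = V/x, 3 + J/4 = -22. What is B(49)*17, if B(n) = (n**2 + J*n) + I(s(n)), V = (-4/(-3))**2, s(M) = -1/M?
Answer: -384013/9 ≈ -42668.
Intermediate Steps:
J = -100 (J = -12 + 4*(-22) = -12 - 88 = -100)
V = 16/9 (V = (-4*(-1/3))**2 = (4/3)**2 = 16/9 ≈ 1.7778)
I(x) = 2/(9*x) (I(x) = (16/(9*x))/8 = 2/(9*x))
B(n) = n**2 - 902*n/9 (B(n) = (n**2 - 100*n) + 2/(9*((-1/n))) = (n**2 - 100*n) + 2*(-n)/9 = (n**2 - 100*n) - 2*n/9 = n**2 - 902*n/9)
B(49)*17 = ((1/9)*49*(-902 + 9*49))*17 = ((1/9)*49*(-902 + 441))*17 = ((1/9)*49*(-461))*17 = -22589/9*17 = -384013/9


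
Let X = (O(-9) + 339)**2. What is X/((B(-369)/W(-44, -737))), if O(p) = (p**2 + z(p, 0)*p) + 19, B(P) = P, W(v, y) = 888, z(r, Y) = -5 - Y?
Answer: -69339776/123 ≈ -5.6374e+5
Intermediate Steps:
O(p) = 19 + p**2 - 5*p (O(p) = (p**2 + (-5 - 1*0)*p) + 19 = (p**2 + (-5 + 0)*p) + 19 = (p**2 - 5*p) + 19 = 19 + p**2 - 5*p)
X = 234256 (X = ((19 + (-9)**2 - 5*(-9)) + 339)**2 = ((19 + 81 + 45) + 339)**2 = (145 + 339)**2 = 484**2 = 234256)
X/((B(-369)/W(-44, -737))) = 234256/((-369/888)) = 234256/((-369*1/888)) = 234256/(-123/296) = 234256*(-296/123) = -69339776/123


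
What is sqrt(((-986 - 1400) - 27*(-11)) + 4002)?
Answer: sqrt(1913) ≈ 43.738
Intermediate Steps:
sqrt(((-986 - 1400) - 27*(-11)) + 4002) = sqrt((-2386 + 297) + 4002) = sqrt(-2089 + 4002) = sqrt(1913)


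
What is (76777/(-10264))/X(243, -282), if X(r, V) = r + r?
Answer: -76777/4988304 ≈ -0.015391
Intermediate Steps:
X(r, V) = 2*r
(76777/(-10264))/X(243, -282) = (76777/(-10264))/((2*243)) = (76777*(-1/10264))/486 = -76777/10264*1/486 = -76777/4988304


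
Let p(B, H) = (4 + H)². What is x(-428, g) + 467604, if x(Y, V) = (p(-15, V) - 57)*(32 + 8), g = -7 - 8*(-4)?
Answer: 498964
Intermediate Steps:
g = 25 (g = -7 + 32 = 25)
x(Y, V) = -2280 + 40*(4 + V)² (x(Y, V) = ((4 + V)² - 57)*(32 + 8) = (-57 + (4 + V)²)*40 = -2280 + 40*(4 + V)²)
x(-428, g) + 467604 = (-2280 + 40*(4 + 25)²) + 467604 = (-2280 + 40*29²) + 467604 = (-2280 + 40*841) + 467604 = (-2280 + 33640) + 467604 = 31360 + 467604 = 498964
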